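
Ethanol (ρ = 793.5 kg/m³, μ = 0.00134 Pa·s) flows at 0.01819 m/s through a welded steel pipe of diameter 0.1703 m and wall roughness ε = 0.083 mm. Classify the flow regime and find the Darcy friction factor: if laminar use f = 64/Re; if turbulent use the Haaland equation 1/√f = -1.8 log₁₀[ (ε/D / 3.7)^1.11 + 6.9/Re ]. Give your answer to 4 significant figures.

Re = ρVD/μ = 793.5·0.01819·0.1703/0.00134 = 1834.
Re < 2300 → laminar, so f = 64/Re = 0.03489 (roughness is irrelevant in laminar flow).

f ≈ 0.03489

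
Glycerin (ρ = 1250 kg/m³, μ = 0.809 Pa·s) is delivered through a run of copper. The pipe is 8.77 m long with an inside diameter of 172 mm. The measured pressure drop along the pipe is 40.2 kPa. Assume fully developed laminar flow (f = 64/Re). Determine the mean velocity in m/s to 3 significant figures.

V ≈ 5.24 m/s

For laminar flow, f = 64/Re with Re = ρVD/μ, so Darcy-Weisbach reduces to ΔP = 32μLV/D². Solving for V: V = ΔP·D²/(32μL) = 4.02e+04·(0.172)²/(32·0.809·8.77) = 5.238 m/s.
Check: Re = ρVD/μ = 1250·5.238·0.172/0.809 = 1392 < 2300, so the laminar assumption holds.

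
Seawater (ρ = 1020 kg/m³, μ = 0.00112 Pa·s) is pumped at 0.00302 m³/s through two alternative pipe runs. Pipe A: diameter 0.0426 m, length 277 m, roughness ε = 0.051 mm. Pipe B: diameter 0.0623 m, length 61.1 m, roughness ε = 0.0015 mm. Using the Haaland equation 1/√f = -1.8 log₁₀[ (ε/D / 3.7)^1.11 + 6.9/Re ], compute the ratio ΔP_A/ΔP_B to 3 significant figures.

Pipe A: V = Q/A = 0.00302/0.001425 = 2.119 m/s; Re = 8.22e+04; ε/D = 0.0012; Haaland → f = 0.02301; ΔP_A = f(L/D)(ρV²/2) = 3.426e+05 Pa.
Pipe B: V = Q/A = 0.00302/0.003048 = 0.9907 m/s; Re = 5.621e+04; ε/D = 2.41e-05; Haaland → f = 0.02024; ΔP_B = f(L/D)(ρV²/2) = 9937 Pa.
ΔP_A/ΔP_B = 3.426e+05/9937 = 34.5.

ΔP_A/ΔP_B ≈ 34.5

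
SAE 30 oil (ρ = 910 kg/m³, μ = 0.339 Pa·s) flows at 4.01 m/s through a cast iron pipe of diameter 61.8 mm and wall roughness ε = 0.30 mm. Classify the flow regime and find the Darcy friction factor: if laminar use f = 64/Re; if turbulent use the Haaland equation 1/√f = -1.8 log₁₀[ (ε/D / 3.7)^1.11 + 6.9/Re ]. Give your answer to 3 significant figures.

Re = ρVD/μ = 910·4.01·0.0618/0.339 = 665.2.
Re < 2300 → laminar, so f = 64/Re = 0.09621 (roughness is irrelevant in laminar flow).

f ≈ 0.0962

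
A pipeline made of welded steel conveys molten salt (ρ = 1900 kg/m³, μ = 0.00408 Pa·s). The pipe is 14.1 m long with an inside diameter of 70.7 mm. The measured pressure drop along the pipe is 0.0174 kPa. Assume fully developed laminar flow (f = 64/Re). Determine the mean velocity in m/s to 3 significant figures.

V ≈ 0.0472 m/s

For laminar flow, f = 64/Re with Re = ρVD/μ, so Darcy-Weisbach reduces to ΔP = 32μLV/D². Solving for V: V = ΔP·D²/(32μL) = 17.4·(0.0707)²/(32·0.00408·14.1) = 0.04725 m/s.
Check: Re = ρVD/μ = 1900·0.04725·0.0707/0.00408 = 1556 < 2300, so the laminar assumption holds.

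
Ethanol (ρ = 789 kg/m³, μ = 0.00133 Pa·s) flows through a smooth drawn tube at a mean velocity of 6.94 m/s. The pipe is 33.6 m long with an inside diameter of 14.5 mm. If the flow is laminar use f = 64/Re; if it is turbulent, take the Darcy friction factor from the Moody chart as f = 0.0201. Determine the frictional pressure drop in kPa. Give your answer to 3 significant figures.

ΔP ≈ 885 kPa

Reynolds number Re = ρVD/μ = 789 · 6.94 · 0.0145 / 0.00133 = 5.97e+04.
Re > 4000 → turbulent; use the Moody-chart value f = 0.0201.
Darcy-Weisbach: ΔP = f(L/D)(ρV²/2) = 0.0201·(33.6/0.0145)·(789·6.94²/2) = 0.0201·2317·1.9e+04 = 8.85e+05 Pa.
ΔP = 8.85e+05 Pa = 885 kPa.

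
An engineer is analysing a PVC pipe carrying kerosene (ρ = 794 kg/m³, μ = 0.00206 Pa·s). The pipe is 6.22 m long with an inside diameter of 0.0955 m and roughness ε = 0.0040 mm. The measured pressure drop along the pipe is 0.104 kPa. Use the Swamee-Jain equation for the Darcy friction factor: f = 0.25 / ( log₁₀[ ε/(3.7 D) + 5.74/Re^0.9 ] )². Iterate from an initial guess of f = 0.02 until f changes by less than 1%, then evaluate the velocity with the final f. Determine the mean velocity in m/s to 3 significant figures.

Rearranging Darcy-Weisbach: V = √(2·ΔP·D/(f·L·ρ)). With ε/D = 4e-06/0.0955 = 4.19e-05, iterate starting from f = 0.02:
  f = 0.02 → V = √(2·104·0.0955/(0.02·6.22·794)) = 0.4484 m/s; Re = ρVD/μ = 1.651e+04; f → 0.0272
  f = 0.0272 → V = 0.3845 m/s; Re = 1.415e+04; f → 0.0283
  f = 0.0283 → V = 0.377 m/s; Re = 1.388e+04; f → 0.02845
Converged (Δf/f < 1%). With the final f = 0.02845: V = √(2·104·0.0955/(0.02845·6.22·794)) = 0.376 m/s.

V ≈ 0.376 m/s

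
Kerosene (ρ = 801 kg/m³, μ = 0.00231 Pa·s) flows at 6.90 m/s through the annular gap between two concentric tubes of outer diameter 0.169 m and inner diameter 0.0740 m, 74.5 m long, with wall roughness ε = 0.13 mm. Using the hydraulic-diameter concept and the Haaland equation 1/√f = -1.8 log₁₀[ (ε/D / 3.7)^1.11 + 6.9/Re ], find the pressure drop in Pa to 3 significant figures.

ΔP ≈ 331000 Pa

Hydraulic diameter D_h = 4A/P = D_o - D_i = 0.169 - 0.074 = 0.095 m.
Re = ρVD_h/μ = 801·6.9·0.095/0.00231 = 2.273e+05.
ε/D_h = 0.00013/0.095 = 0.00137; Haaland gives 1/√f = -1.8 log₁₀[0.000155+3.04e-05] = 6.717, so f = 0.02216.
ΔP = f(L/D_h)(ρV²/2) = 0.02216·74.5/0.095·1.907e+04 = 3.314e+05 Pa.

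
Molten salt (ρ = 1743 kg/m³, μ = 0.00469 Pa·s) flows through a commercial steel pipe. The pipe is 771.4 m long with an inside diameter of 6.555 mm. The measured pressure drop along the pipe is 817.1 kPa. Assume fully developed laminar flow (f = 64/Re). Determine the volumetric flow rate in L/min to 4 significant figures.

Q ≈ 0.6141 L/min

For laminar flow, f = 64/Re with Re = ρVD/μ, so Darcy-Weisbach reduces to ΔP = 32μLV/D². Solving for V: V = ΔP·D²/(32μL) = 8.171e+05·(0.006555)²/(32·0.00469·771.4) = 0.3033 m/s.
Check: Re = ρVD/μ = 1743·0.3033·0.006555/0.00469 = 738.8 < 2300, so the laminar assumption holds.
Q = V·A = 0.3033·(π/4·0.006555²) = 1.023e-05 m³/s = 0.6141 L/min.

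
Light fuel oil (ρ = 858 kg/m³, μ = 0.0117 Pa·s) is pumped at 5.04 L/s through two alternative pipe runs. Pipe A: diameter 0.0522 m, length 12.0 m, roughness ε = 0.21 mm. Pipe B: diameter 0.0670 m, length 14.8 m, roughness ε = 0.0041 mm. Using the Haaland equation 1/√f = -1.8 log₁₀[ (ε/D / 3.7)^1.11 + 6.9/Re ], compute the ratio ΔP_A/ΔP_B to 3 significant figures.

ΔP_A/ΔP_B ≈ 3.05

Pipe A: V = Q/A = 0.00504/0.00214 = 2.355 m/s; Re = 9015; ε/D = 0.00402; Haaland → f = 0.03687; ΔP_A = f(L/D)(ρV²/2) = 2.017e+04 Pa.
Pipe B: V = Q/A = 0.00504/0.003526 = 1.43 m/s; Re = 7024; ε/D = 6.12e-05; Haaland → f = 0.03417; ΔP_B = f(L/D)(ρV²/2) = 6617 Pa.
ΔP_A/ΔP_B = 2.017e+04/6617 = 3.05.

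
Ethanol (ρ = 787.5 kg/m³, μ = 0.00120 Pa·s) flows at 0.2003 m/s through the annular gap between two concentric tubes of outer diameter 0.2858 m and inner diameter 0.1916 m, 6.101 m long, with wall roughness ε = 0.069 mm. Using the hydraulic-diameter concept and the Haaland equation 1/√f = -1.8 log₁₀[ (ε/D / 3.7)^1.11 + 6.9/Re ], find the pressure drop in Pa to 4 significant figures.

Hydraulic diameter D_h = 4A/P = D_o - D_i = 0.2858 - 0.1916 = 0.0942 m.
Re = ρVD_h/μ = 787.5·0.2003·0.0942/0.0012 = 1.238e+04.
ε/D_h = 6.9e-05/0.0942 = 0.000732; Haaland gives 1/√f = -1.8 log₁₀[7.75e-05+0.000557] = 5.755, so f = 0.03019.
ΔP = f(L/D_h)(ρV²/2) = 0.03019·6.101/0.0942·15.8 = 30.89 Pa.

ΔP ≈ 30.89 Pa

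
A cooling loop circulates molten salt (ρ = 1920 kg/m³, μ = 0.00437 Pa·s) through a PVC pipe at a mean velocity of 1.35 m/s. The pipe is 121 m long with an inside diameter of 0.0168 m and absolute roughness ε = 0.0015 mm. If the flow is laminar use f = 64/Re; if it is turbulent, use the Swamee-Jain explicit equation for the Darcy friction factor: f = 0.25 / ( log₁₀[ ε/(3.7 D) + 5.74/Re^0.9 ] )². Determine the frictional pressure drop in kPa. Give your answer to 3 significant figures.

ΔP ≈ 393 kPa

Reynolds number Re = ρVD/μ = 1920 · 1.35 · 0.0168 / 0.00437 = 9965.
Re > 4000 → turbulent. Relative roughness ε/D = 1.5e-06/0.0168 = 8.93e-05. Swamee-Jain: f = 0.25/(log₁₀[8.93e-05/3.7 + 5.74/9965^0.9])² = 0.25/(log₁₀[2.41e-05 + 0.00145])² = 0.25/(-2.833)² = 0.03116.
Darcy-Weisbach: ΔP = f(L/D)(ρV²/2) = 0.03116·(121/0.0168)·(1920·1.35²/2) = 0.03116·7202·1750 = 3.927e+05 Pa.
ΔP = 3.927e+05 Pa = 393 kPa.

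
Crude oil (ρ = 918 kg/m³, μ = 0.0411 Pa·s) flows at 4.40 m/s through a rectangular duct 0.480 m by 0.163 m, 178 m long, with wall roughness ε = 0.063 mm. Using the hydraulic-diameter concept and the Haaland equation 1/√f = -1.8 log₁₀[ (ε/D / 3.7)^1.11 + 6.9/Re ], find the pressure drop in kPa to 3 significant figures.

ΔP ≈ 163 kPa

Hydraulic diameter D_h = 4A/P = 4·(0.48·0.163)/(2·(0.48+0.163)) = 0.313/1.286 = 0.2434 m.
Re = ρVD_h/μ = 918·4.4·0.2434/0.0411 = 2.392e+04.
ε/D_h = 6.3e-05/0.2434 = 0.000259; Haaland gives 1/√f = -1.8 log₁₀[2.44e-05+0.000289] = 6.308, so f = 0.02513.
ΔP = f(L/D_h)(ρV²/2) = 0.02513·178/0.2434·8886 = 1.633e+05 Pa.
ΔP = 163 kPa.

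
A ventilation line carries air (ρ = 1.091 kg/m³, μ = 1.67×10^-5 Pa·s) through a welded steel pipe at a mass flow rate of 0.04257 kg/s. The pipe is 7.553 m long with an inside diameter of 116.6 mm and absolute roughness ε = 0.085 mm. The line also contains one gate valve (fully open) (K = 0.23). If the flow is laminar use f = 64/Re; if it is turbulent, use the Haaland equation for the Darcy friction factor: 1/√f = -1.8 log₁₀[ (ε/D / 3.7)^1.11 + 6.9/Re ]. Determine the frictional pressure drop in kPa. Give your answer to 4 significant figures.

ΔP ≈ 0.01364 kPa

A = πD²/4 = π(0.1166)²/4 = 0.01068 m²; mean velocity V = ṁ/(ρA) = 0.04257/(1.091 · 0.01068) = 3.654 m/s.
Reynolds number Re = ρVD/μ = 1.091 · 3.654 · 0.1166 / 1.67e-05 = 2.784e+04.
Re > 4000 → turbulent. Relative roughness ε/D = 8.5e-05/0.1166 = 0.000729. Haaland: 1/√f = -1.8 log₁₀[(0.000729/3.7)^1.11 + 6.9/2.784e+04] = -1.8 log₁₀[7.71e-05 + 0.000248] = 6.279, so f = 0.02537.
Total minor-loss coefficient ΣK = 1·0.23 = 0.23.
ΔP = [f·L/D + ΣK]·(ρV²/2) = [0.02537·7.553/0.1166 + 0.23]·(1.091·3.654²/2) = [1.643 + 0.23]·7.284 = 13.64 Pa.
ΔP = 13.64 Pa = 0.01364 kPa.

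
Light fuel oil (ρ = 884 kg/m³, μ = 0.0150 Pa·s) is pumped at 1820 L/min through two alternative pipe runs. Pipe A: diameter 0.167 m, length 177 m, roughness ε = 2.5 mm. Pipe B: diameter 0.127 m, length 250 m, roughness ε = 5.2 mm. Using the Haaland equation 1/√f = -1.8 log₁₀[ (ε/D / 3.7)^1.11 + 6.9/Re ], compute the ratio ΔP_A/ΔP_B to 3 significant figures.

ΔP_A/ΔP_B ≈ 0.126

Pipe A: V = Q/A = 0.03033/0.0219 = 1.385 m/s; Re = 1.363e+04; ε/D = 0.015; Haaland → f = 0.04686; ΔP_A = f(L/D)(ρV²/2) = 4.21e+04 Pa.
Pipe B: V = Q/A = 0.03033/0.01267 = 2.395 m/s; Re = 1.792e+04; ε/D = 0.0409; Haaland → f = 0.06695; ΔP_B = f(L/D)(ρV²/2) = 3.34e+05 Pa.
ΔP_A/ΔP_B = 4.21e+04/3.34e+05 = 0.126.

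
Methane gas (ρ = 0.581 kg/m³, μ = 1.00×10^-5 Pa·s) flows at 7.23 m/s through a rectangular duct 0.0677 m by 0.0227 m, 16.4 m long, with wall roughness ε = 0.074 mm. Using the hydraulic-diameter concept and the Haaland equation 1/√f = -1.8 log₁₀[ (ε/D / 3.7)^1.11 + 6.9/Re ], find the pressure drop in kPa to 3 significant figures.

ΔP ≈ 0.231 kPa

Hydraulic diameter D_h = 4A/P = 4·(0.0677·0.0227)/(2·(0.0677+0.0227)) = 0.006147/0.1808 = 0.034 m.
Re = ρVD_h/μ = 0.581·7.23·0.034/1e-05 = 1.428e+04.
ε/D_h = 7.4e-05/0.034 = 0.00218; Haaland gives 1/√f = -1.8 log₁₀[0.00026+0.000483] = 5.633, so f = 0.03152.
ΔP = f(L/D_h)(ρV²/2) = 0.03152·16.4/0.034·15.19 = 230.9 Pa.
ΔP = 0.231 kPa.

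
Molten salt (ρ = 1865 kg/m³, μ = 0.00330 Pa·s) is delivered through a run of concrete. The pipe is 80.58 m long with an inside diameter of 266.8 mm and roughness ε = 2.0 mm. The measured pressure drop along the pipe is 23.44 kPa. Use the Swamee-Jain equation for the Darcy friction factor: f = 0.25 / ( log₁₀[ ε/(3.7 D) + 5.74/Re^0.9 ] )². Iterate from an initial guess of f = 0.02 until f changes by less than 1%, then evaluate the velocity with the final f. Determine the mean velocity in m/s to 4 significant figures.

V ≈ 1.544 m/s

Rearranging Darcy-Weisbach: V = √(2·ΔP·D/(f·L·ρ)). With ε/D = 0.002/0.2668 = 0.0075, iterate starting from f = 0.02:
  f = 0.02 → V = √(2·2.344e+04·0.2668/(0.02·80.58·1865)) = 2.04 m/s; Re = ρVD/μ = 3.076e+05; f → 0.03482
  f = 0.03482 → V = 1.546 m/s; Re = 2.331e+05; f → 0.03492
Converged (Δf/f < 1%). With the final f = 0.03492: V = √(2·2.344e+04·0.2668/(0.03492·80.58·1865)) = 1.544 m/s.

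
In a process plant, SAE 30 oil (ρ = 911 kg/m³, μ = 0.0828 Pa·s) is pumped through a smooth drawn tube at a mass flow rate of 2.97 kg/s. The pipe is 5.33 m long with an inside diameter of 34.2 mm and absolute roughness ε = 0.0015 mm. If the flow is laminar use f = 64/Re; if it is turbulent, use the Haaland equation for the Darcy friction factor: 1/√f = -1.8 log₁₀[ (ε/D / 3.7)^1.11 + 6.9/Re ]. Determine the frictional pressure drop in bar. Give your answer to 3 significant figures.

A = πD²/4 = π(0.0342)²/4 = 0.0009186 m²; mean velocity V = ṁ/(ρA) = 2.97/(911 · 0.0009186) = 3.549 m/s.
Reynolds number Re = ρVD/μ = 911 · 3.549 · 0.0342 / 0.0828 = 1335.
Re < 2300 → laminar flow, so f = 64/Re = 64/1335 = 0.04793 (the turbulent correlation is not needed).
Darcy-Weisbach: ΔP = f(L/D)(ρV²/2) = 0.04793·(5.33/0.0342)·(911·3.549²/2) = 0.04793·155.8·5737 = 4.285e+04 Pa.
ΔP = 4.285e+04 Pa = 0.429 bar.

ΔP ≈ 0.429 bar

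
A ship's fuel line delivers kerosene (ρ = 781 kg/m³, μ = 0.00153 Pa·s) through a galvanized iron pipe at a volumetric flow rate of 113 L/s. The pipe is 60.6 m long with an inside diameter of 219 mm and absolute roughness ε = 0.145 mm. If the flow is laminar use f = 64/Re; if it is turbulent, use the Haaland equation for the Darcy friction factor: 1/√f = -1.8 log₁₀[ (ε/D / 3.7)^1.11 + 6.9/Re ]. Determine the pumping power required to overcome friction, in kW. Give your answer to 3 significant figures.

P ≈ 2.07 kW

Q = 113 L/s = 113/1000 = 0.113 m³/s.
Cross-sectional area A = πD²/4 = π(0.219)²/4 = 0.03767 m²; mean velocity V = Q/A = 0.113/0.03767 = 3 m/s.
Reynolds number Re = ρVD/μ = 781 · 3 · 0.219 / 0.00153 = 3.354e+05.
Re > 4000 → turbulent. Relative roughness ε/D = 0.000145/0.219 = 0.000662. Haaland: 1/√f = -1.8 log₁₀[(0.000662/3.7)^1.11 + 6.9/3.354e+05] = -1.8 log₁₀[6.93e-05 + 2.06e-05] = 7.284, so f = 0.01885.
Darcy-Weisbach: ΔP = f(L/D)(ρV²/2) = 0.01885·(60.6/0.219)·(781·3²/2) = 0.01885·276.7·3514 = 1.833e+04 Pa.
Pumping power P = QΔP = 0.113·1.833e+04 = 2071 W = 2.07 kW.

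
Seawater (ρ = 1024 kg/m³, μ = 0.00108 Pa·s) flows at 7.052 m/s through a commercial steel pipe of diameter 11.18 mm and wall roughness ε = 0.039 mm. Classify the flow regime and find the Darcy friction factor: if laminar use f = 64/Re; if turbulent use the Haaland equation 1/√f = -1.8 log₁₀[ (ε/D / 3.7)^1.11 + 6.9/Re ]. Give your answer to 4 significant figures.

Re = ρVD/μ = 1024·7.052·0.01118/0.00108 = 7.475e+04.
Re > 4000 → turbulent. ε/D = 3.9e-05/0.01118 = 0.00349; Haaland: 1/√f = -1.8 log₁₀[0.000438 + 9.23e-05] = 5.896, so f = 0.02877.

f ≈ 0.02877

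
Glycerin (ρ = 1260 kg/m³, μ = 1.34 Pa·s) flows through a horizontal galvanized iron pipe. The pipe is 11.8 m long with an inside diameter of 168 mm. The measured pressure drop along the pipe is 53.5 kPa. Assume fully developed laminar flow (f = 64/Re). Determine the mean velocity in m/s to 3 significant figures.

For laminar flow, f = 64/Re with Re = ρVD/μ, so Darcy-Weisbach reduces to ΔP = 32μLV/D². Solving for V: V = ΔP·D²/(32μL) = 5.35e+04·(0.168)²/(32·1.34·11.8) = 2.984 m/s.
Check: Re = ρVD/μ = 1260·2.984·0.168/1.34 = 471.4 < 2300, so the laminar assumption holds.

V ≈ 2.98 m/s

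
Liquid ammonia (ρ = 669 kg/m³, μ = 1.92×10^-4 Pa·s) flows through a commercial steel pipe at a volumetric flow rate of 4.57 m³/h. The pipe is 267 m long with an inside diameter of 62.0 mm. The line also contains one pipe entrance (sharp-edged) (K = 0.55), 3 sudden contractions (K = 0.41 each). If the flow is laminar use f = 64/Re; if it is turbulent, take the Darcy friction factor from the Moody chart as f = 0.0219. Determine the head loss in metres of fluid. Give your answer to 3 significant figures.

h_f ≈ 0.866 m

Q = 4.57 m³/h = 4.57/3600 = 0.001269 m³/s.
Cross-sectional area A = πD²/4 = π(0.062)²/4 = 0.003019 m²; mean velocity V = Q/A = 0.001269/0.003019 = 0.4205 m/s.
Reynolds number Re = ρVD/μ = 669 · 0.4205 · 0.062 / 0.000192 = 9.084e+04.
Re > 4000 → turbulent; use the Moody-chart value f = 0.0219.
Total minor-loss coefficient ΣK = 1·0.55 + 3·0.41 = 1.78.
ΔP = [f·L/D + ΣK]·(ρV²/2) = [0.0219·267/0.062 + 1.78]·(669·0.4205²/2) = [94.31 + 1.78]·59.14 = 5683 Pa.
Head loss h_f = ΔP/(ρg) = 5683/(669·9.81) = 0.866 m.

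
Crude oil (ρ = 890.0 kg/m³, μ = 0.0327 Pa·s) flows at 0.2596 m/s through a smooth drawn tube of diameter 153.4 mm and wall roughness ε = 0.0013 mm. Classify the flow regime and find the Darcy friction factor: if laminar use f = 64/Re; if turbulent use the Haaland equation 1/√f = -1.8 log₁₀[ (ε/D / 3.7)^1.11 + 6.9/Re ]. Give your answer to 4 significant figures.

Re = ρVD/μ = 890·0.2596·0.1534/0.0327 = 1084.
Re < 2300 → laminar, so f = 64/Re = 0.05905 (roughness is irrelevant in laminar flow).

f ≈ 0.05905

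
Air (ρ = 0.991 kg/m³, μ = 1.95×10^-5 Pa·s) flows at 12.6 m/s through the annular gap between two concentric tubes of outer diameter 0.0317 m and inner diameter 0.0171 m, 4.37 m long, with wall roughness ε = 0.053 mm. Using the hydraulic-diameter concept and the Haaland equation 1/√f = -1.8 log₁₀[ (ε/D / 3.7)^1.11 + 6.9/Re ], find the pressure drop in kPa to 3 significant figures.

ΔP ≈ 0.851 kPa

Hydraulic diameter D_h = 4A/P = D_o - D_i = 0.0317 - 0.0171 = 0.0146 m.
Re = ρVD_h/μ = 0.991·12.6·0.0146/1.95e-05 = 9349.
ε/D_h = 5.3e-05/0.0146 = 0.00363; Haaland gives 1/√f = -1.8 log₁₀[0.000458+0.000738] = 5.26, so f = 0.03614.
ΔP = f(L/D_h)(ρV²/2) = 0.03614·4.37/0.0146·78.67 = 851 Pa.
ΔP = 0.851 kPa.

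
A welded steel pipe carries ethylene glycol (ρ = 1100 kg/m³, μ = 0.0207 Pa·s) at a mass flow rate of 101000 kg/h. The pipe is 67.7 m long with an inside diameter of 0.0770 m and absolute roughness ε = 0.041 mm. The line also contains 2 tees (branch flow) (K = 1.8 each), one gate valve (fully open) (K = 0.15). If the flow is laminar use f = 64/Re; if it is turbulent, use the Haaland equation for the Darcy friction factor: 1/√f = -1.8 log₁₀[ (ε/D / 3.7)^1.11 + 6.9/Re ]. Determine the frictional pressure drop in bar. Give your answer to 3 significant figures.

ṁ = 101000 kg/h = 101000/3600 = 28.06 kg/s.
A = πD²/4 = π(0.077)²/4 = 0.004657 m²; mean velocity V = ṁ/(ρA) = 28.06/(1100 · 0.004657) = 5.477 m/s.
Reynolds number Re = ρVD/μ = 1100 · 5.477 · 0.077 / 0.0207 = 2.241e+04.
Re > 4000 → turbulent. Relative roughness ε/D = 4.1e-05/0.077 = 0.000532. Haaland: 1/√f = -1.8 log₁₀[(0.000532/3.7)^1.11 + 6.9/2.241e+04] = -1.8 log₁₀[5.44e-05 + 0.000308] = 6.194, so f = 0.02607.
Total minor-loss coefficient ΣK = 2·1.8 + 1·0.15 = 3.75.
ΔP = [f·L/D + ΣK]·(ρV²/2) = [0.02607·67.7/0.077 + 3.75]·(1100·5.477²/2) = [22.92 + 3.75]·1.65e+04 = 4.4e+05 Pa.
ΔP = 4.4e+05 Pa = 4.40 bar.

ΔP ≈ 4.40 bar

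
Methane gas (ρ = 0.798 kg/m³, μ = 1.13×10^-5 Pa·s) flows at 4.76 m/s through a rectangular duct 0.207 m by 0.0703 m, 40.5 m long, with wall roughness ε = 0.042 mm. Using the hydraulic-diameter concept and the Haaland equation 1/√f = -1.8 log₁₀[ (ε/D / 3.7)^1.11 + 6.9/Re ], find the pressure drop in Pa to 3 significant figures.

Hydraulic diameter D_h = 4A/P = 4·(0.207·0.0703)/(2·(0.207+0.0703)) = 0.05821/0.5546 = 0.105 m.
Re = ρVD_h/μ = 0.798·4.76·0.105/1.13e-05 = 3.528e+04.
ε/D_h = 4.2e-05/0.105 = 0.0004; Haaland gives 1/√f = -1.8 log₁₀[3.96e-05+0.000196] = 6.531, so f = 0.02344.
ΔP = f(L/D_h)(ρV²/2) = 0.02344·40.5/0.105·9.04 = 81.77 Pa.

ΔP ≈ 81.8 Pa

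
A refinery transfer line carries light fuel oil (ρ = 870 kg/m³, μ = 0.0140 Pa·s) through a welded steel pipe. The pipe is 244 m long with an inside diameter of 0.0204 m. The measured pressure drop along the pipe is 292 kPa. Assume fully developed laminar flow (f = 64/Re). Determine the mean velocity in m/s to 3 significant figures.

V ≈ 1.11 m/s

For laminar flow, f = 64/Re with Re = ρVD/μ, so Darcy-Weisbach reduces to ΔP = 32μLV/D². Solving for V: V = ΔP·D²/(32μL) = 2.92e+05·(0.0204)²/(32·0.014·244) = 1.112 m/s.
Check: Re = ρVD/μ = 870·1.112·0.0204/0.014 = 1409 < 2300, so the laminar assumption holds.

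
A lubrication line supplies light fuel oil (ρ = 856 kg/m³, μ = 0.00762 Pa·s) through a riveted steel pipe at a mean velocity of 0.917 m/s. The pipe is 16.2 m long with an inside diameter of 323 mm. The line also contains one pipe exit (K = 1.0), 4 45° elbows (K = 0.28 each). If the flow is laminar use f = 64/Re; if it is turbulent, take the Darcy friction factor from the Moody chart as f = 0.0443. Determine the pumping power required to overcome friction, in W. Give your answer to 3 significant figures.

Reynolds number Re = ρVD/μ = 856 · 0.917 · 0.323 / 0.00762 = 3.327e+04.
Re > 4000 → turbulent; use the Moody-chart value f = 0.0443.
Total minor-loss coefficient ΣK = 1·1 + 4·0.28 = 2.12.
ΔP = [f·L/D + ΣK]·(ρV²/2) = [0.0443·16.2/0.323 + 2.12]·(856·0.917²/2) = [2.222 + 2.12]·359.9 = 1563 Pa.
Q = V·A = 0.917·0.08194 = 0.07514 m³/s.
Pumping power P = QΔP = 0.07514·1563 = 117.4 W = 117 W.

P ≈ 117 W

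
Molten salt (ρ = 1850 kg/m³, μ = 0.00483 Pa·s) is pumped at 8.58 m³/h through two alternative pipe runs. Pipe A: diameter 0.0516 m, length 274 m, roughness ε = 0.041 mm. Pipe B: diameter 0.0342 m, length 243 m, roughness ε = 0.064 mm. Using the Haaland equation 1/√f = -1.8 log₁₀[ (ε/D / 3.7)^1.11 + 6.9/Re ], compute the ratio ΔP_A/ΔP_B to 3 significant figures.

ΔP_A/ΔP_B ≈ 0.141

Pipe A: V = Q/A = 0.002383/0.002091 = 1.14 m/s; Re = 2.253e+04; ε/D = 0.000795; Haaland → f = 0.02658; ΔP_A = f(L/D)(ρV²/2) = 1.696e+05 Pa.
Pipe B: V = Q/A = 0.002383/0.0009186 = 2.594 m/s; Re = 3.399e+04; ε/D = 0.00187; Haaland → f = 0.02711; ΔP_B = f(L/D)(ρV²/2) = 1.199e+06 Pa.
ΔP_A/ΔP_B = 1.696e+05/1.199e+06 = 0.141.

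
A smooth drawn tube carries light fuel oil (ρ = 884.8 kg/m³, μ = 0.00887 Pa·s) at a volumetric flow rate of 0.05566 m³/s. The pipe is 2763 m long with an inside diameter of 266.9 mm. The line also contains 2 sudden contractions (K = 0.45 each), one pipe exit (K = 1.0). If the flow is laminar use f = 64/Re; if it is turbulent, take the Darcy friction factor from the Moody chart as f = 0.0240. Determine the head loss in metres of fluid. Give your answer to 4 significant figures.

Cross-sectional area A = πD²/4 = π(0.2669)²/4 = 0.05595 m²; mean velocity V = Q/A = 0.05566/0.05595 = 0.9948 m/s.
Reynolds number Re = ρVD/μ = 884.8 · 0.9948 · 0.2669 / 0.00887 = 2.649e+04.
Re > 4000 → turbulent; use the Moody-chart value f = 0.0240.
Total minor-loss coefficient ΣK = 2·0.45 + 1·1 = 1.9.
ΔP = [f·L/D + ΣK]·(ρV²/2) = [0.024·2763/0.2669 + 1.9]·(884.8·0.9948²/2) = [248.5 + 1.9]·437.9 = 1.096e+05 Pa.
Head loss h_f = ΔP/(ρg) = 1.096e+05/(884.8·9.81) = 12.63 m.

h_f ≈ 12.63 m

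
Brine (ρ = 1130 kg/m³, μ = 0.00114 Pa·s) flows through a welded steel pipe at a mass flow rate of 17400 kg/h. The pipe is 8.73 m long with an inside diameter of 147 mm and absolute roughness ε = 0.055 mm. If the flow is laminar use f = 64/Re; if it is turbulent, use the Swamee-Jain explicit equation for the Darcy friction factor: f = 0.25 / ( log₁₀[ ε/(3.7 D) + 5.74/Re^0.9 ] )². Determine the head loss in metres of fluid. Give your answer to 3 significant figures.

h_f ≈ 0.00452 m

ṁ = 17400 kg/h = 17400/3600 = 4.833 kg/s.
A = πD²/4 = π(0.147)²/4 = 0.01697 m²; mean velocity V = ṁ/(ρA) = 4.833/(1130 · 0.01697) = 0.252 m/s.
Reynolds number Re = ρVD/μ = 1130 · 0.252 · 0.147 / 0.00114 = 3.672e+04.
Re > 4000 → turbulent. Relative roughness ε/D = 5.5e-05/0.147 = 0.000374. Swamee-Jain: f = 0.25/(log₁₀[0.000374/3.7 + 5.74/3.672e+04^0.9])² = 0.25/(log₁₀[0.000101 + 0.000447])² = 0.25/(-3.261)² = 0.02351.
Darcy-Weisbach: ΔP = f(L/D)(ρV²/2) = 0.02351·(8.73/0.147)·(1130·0.252²/2) = 0.02351·59.39·35.89 = 50.1 Pa.
Head loss h_f = ΔP/(ρg) = 50.1/(1130·9.81) = 0.00452 m.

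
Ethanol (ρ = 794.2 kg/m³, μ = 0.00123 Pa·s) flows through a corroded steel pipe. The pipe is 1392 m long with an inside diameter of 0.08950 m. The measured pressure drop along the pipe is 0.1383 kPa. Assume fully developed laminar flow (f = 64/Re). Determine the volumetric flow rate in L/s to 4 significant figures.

For laminar flow, f = 64/Re with Re = ρVD/μ, so Darcy-Weisbach reduces to ΔP = 32μLV/D². Solving for V: V = ΔP·D²/(32μL) = 138.3·(0.0895)²/(32·0.00123·1392) = 0.02022 m/s.
Check: Re = ρVD/μ = 794.2·0.02022·0.0895/0.00123 = 1168 < 2300, so the laminar assumption holds.
Q = V·A = 0.02022·(π/4·0.0895²) = 0.0001272 m³/s = 0.1272 L/s.

Q ≈ 0.1272 L/s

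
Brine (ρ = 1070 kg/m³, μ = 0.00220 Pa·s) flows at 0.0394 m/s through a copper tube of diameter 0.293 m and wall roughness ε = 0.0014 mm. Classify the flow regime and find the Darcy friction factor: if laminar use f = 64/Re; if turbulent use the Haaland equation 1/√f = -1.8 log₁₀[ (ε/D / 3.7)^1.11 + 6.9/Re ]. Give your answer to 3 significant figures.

f ≈ 0.0364

Re = ρVD/μ = 1070·0.0394·0.293/0.0022 = 5615.
Re > 4000 → turbulent. ε/D = 1.4e-06/0.293 = 4.78e-06; Haaland: 1/√f = -1.8 log₁₀[2.91e-07 + 0.00123] = 5.239, so f = 0.03644.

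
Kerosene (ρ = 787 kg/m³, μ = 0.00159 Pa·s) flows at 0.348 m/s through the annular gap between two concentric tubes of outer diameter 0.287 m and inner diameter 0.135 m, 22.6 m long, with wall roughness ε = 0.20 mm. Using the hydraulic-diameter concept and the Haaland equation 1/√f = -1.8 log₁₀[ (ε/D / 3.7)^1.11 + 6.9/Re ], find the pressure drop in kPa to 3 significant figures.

ΔP ≈ 0.191 kPa

Hydraulic diameter D_h = 4A/P = D_o - D_i = 0.287 - 0.135 = 0.152 m.
Re = ρVD_h/μ = 787·0.348·0.152/0.00159 = 2.618e+04.
ε/D_h = 0.0002/0.152 = 0.00132; Haaland gives 1/√f = -1.8 log₁₀[0.000148+0.000264] = 6.093, so f = 0.02693.
ΔP = f(L/D_h)(ρV²/2) = 0.02693·22.6/0.152·47.65 = 190.8 Pa.
ΔP = 0.191 kPa.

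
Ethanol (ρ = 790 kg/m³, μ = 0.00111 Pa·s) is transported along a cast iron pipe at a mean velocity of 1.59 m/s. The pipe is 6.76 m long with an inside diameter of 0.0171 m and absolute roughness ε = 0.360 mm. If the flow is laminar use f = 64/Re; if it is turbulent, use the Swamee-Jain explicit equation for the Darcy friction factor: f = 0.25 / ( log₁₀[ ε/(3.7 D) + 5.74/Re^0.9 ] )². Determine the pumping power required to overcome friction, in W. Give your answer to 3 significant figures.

P ≈ 7.53 W

Reynolds number Re = ρVD/μ = 790 · 1.59 · 0.0171 / 0.00111 = 1.935e+04.
Re > 4000 → turbulent. Relative roughness ε/D = 0.00036/0.0171 = 0.0211. Swamee-Jain: f = 0.25/(log₁₀[0.0211/3.7 + 5.74/1.935e+04^0.9])² = 0.25/(log₁₀[0.00569 + 0.000796])² = 0.25/(-2.188)² = 0.05222.
Darcy-Weisbach: ΔP = f(L/D)(ρV²/2) = 0.05222·(6.76/0.0171)·(790·1.59²/2) = 0.05222·395.3·998.6 = 2.061e+04 Pa.
Q = V·A = 1.59·0.0002297 = 0.0003652 m³/s.
Pumping power P = QΔP = 0.0003652·2.061e+04 = 7.528 W = 7.53 W.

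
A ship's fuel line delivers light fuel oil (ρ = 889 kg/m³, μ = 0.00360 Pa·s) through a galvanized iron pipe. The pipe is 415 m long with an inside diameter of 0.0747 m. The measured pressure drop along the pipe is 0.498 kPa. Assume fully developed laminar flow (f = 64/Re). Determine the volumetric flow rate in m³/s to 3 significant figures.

Q ≈ 2.55×10^-4 m³/s

For laminar flow, f = 64/Re with Re = ρVD/μ, so Darcy-Weisbach reduces to ΔP = 32μLV/D². Solving for V: V = ΔP·D²/(32μL) = 498·(0.0747)²/(32·0.0036·415) = 0.05813 m/s.
Check: Re = ρVD/μ = 889·0.05813·0.0747/0.0036 = 1072 < 2300, so the laminar assumption holds.
Q = V·A = 0.05813·(π/4·0.0747²) = 0.0002547 m³/s = 2.55×10^-4 m³/s.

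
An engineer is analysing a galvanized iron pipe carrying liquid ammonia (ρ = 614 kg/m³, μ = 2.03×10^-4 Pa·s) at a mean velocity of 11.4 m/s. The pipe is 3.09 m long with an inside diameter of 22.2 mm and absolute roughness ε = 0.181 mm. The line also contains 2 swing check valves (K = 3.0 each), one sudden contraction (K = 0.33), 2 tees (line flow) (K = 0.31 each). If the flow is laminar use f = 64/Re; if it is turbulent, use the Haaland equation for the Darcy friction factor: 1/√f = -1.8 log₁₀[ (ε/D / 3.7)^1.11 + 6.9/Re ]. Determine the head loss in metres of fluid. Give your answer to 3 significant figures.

h_f ≈ 78.8 m

Reynolds number Re = ρVD/μ = 614 · 11.4 · 0.0222 / 0.000203 = 7.655e+05.
Re > 4000 → turbulent. Relative roughness ε/D = 0.000181/0.0222 = 0.00815. Haaland: 1/√f = -1.8 log₁₀[(0.00815/3.7)^1.11 + 6.9/7.655e+05] = -1.8 log₁₀[0.00112 + 9.01e-06] = 5.302, so f = 0.03557.
Total minor-loss coefficient ΣK = 2·3 + 1·0.33 + 2·0.31 = 6.95.
ΔP = [f·L/D + ΣK]·(ρV²/2) = [0.03557·3.09/0.0222 + 6.95]·(614·11.4²/2) = [4.951 + 6.95]·3.99e+04 = 4.748e+05 Pa.
Head loss h_f = ΔP/(ρg) = 4.748e+05/(614·9.81) = 78.8 m.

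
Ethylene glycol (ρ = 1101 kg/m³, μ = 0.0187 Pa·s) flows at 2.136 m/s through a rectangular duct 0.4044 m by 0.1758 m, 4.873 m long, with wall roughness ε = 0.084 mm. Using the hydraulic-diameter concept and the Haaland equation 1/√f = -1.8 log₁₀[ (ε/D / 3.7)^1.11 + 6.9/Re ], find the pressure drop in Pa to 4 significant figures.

ΔP ≈ 1196 Pa

Hydraulic diameter D_h = 4A/P = 4·(0.4044·0.1758)/(2·(0.4044+0.1758)) = 0.2844/1.16 = 0.2451 m.
Re = ρVD_h/μ = 1101·2.136·0.2451/0.0187 = 3.082e+04.
ε/D_h = 8.4e-05/0.2451 = 0.000343; Haaland gives 1/√f = -1.8 log₁₀[3.34e-05+0.000224] = 6.461, so f = 0.02395.
ΔP = f(L/D_h)(ρV²/2) = 0.02395·4.873/0.2451·2512 = 1196 Pa.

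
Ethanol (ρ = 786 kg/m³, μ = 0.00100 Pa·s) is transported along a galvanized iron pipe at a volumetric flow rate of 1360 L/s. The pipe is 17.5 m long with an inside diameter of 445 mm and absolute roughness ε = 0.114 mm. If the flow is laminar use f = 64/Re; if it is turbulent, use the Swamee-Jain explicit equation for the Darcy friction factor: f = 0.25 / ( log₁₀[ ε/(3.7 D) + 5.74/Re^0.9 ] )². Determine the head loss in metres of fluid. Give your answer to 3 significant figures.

h_f ≈ 2.27 m

Q = 1360 L/s = 1360/1000 = 1.36 m³/s.
Cross-sectional area A = πD²/4 = π(0.445)²/4 = 0.1555 m²; mean velocity V = Q/A = 1.36/0.1555 = 8.744 m/s.
Reynolds number Re = ρVD/μ = 786 · 8.744 · 0.445 / 0.001 = 3.059e+06.
Re > 4000 → turbulent. Relative roughness ε/D = 0.000114/0.445 = 0.000256. Swamee-Jain: f = 0.25/(log₁₀[0.000256/3.7 + 5.74/3.059e+06^0.9])² = 0.25/(log₁₀[6.92e-05 + 8.36e-06])² = 0.25/(-4.11)² = 0.0148.
Darcy-Weisbach: ΔP = f(L/D)(ρV²/2) = 0.0148·(17.5/0.445)·(786·8.744²/2) = 0.0148·39.33·3.005e+04 = 1.749e+04 Pa.
Head loss h_f = ΔP/(ρg) = 1.749e+04/(786·9.81) = 2.27 m.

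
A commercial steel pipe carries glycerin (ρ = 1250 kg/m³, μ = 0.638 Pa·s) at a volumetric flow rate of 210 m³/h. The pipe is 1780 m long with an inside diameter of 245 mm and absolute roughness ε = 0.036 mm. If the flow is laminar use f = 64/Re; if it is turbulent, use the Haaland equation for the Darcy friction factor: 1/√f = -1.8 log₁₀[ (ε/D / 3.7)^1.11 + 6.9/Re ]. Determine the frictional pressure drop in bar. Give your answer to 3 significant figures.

ΔP ≈ 7.49 bar

Q = 210 m³/h = 210/3600 = 0.05833 m³/s.
Cross-sectional area A = πD²/4 = π(0.245)²/4 = 0.04714 m²; mean velocity V = Q/A = 0.05833/0.04714 = 1.237 m/s.
Reynolds number Re = ρVD/μ = 1250 · 1.237 · 0.245 / 0.638 = 594.
Re < 2300 → laminar flow, so f = 64/Re = 64/594 = 0.1078 (the turbulent correlation is not needed).
Darcy-Weisbach: ΔP = f(L/D)(ρV²/2) = 0.1078·(1780/0.245)·(1250·1.237²/2) = 0.1078·7265·956.9 = 7.491e+05 Pa.
ΔP = 7.491e+05 Pa = 7.49 bar.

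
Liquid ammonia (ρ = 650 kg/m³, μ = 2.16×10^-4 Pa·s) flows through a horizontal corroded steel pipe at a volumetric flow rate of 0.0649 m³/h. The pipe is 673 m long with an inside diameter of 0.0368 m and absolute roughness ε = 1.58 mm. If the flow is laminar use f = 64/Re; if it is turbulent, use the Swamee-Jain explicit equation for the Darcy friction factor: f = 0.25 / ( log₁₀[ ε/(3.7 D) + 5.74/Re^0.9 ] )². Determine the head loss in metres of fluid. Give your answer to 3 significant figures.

Q = 0.0649 m³/h = 0.0649/3600 = 1.803e-05 m³/s.
Cross-sectional area A = πD²/4 = π(0.0368)²/4 = 0.001064 m²; mean velocity V = Q/A = 1.803e-05/0.001064 = 0.01695 m/s.
Reynolds number Re = ρVD/μ = 650 · 0.01695 · 0.0368 / 0.000216 = 1877.
Re < 2300 → laminar flow, so f = 64/Re = 64/1877 = 0.0341 (the turbulent correlation is not needed).
Darcy-Weisbach: ΔP = f(L/D)(ρV²/2) = 0.0341·(673/0.0368)·(650·0.01695²/2) = 0.0341·1.829e+04·0.09337 = 58.22 Pa.
Head loss h_f = ΔP/(ρg) = 58.22/(650·9.81) = 0.00913 m.

h_f ≈ 0.00913 m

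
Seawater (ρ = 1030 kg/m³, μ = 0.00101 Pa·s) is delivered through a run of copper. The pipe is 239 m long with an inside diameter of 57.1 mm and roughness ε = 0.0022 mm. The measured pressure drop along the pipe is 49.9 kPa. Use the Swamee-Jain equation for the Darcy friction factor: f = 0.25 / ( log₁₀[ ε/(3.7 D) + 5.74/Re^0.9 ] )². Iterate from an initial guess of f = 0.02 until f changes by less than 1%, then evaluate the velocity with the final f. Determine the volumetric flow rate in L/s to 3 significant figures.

Q ≈ 2.76 L/s

Rearranging Darcy-Weisbach: V = √(2·ΔP·D/(f·L·ρ)). With ε/D = 2.2e-06/0.0571 = 3.85e-05, iterate starting from f = 0.02:
  f = 0.02 → V = √(2·4.99e+04·0.0571/(0.02·239·1030)) = 1.076 m/s; Re = ρVD/μ = 6.265e+04; f → 0.01992
Converged (Δf/f < 1%). With the final f = 0.01992: V = √(2·4.99e+04·0.0571/(0.01992·239·1030)) = 1.078 m/s.
Q = V·A = 1.078·(π/4·0.0571²) = 0.00276 m³/s = 2.76 L/s.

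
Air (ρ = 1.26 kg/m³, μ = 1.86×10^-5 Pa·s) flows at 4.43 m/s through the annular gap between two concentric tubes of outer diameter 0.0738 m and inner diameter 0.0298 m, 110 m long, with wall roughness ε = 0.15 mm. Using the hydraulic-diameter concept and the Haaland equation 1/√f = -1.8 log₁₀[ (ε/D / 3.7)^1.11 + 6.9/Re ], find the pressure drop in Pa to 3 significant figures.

Hydraulic diameter D_h = 4A/P = D_o - D_i = 0.0738 - 0.0298 = 0.044 m.
Re = ρVD_h/μ = 1.26·4.43·0.044/1.86e-05 = 1.32e+04.
ε/D_h = 0.00015/0.044 = 0.00341; Haaland gives 1/√f = -1.8 log₁₀[0.000427+0.000523] = 5.44, so f = 0.03379.
ΔP = f(L/D_h)(ρV²/2) = 0.03379·110/0.044·12.36 = 1044 Pa.

ΔP ≈ 1040 Pa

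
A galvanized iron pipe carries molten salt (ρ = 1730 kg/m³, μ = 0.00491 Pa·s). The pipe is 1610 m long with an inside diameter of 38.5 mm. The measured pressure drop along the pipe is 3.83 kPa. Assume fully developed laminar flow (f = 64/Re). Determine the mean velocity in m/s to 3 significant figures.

For laminar flow, f = 64/Re with Re = ρVD/μ, so Darcy-Weisbach reduces to ΔP = 32μLV/D². Solving for V: V = ΔP·D²/(32μL) = 3830·(0.0385)²/(32·0.00491·1610) = 0.02244 m/s.
Check: Re = ρVD/μ = 1730·0.02244·0.0385/0.00491 = 304.4 < 2300, so the laminar assumption holds.

V ≈ 0.0224 m/s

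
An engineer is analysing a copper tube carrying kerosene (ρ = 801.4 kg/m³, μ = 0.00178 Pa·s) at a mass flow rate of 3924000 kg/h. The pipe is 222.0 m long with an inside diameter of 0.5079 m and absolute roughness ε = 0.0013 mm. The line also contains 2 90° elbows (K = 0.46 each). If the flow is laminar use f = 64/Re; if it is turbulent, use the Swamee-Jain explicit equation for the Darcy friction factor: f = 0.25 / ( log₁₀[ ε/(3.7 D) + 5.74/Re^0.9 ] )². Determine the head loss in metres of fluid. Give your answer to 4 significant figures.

h_f ≈ 13.05 m

ṁ = 3924000 kg/h = 3924000/3600 = 1090 kg/s.
A = πD²/4 = π(0.5079)²/4 = 0.2026 m²; mean velocity V = ṁ/(ρA) = 1090/(801.4 · 0.2026) = 6.713 m/s.
Reynolds number Re = ρVD/μ = 801.4 · 6.713 · 0.5079 / 0.00178 = 1.535e+06.
Re > 4000 → turbulent. Relative roughness ε/D = 1.3e-06/0.5079 = 2.56e-06. Swamee-Jain: f = 0.25/(log₁₀[2.56e-06/3.7 + 5.74/1.535e+06^0.9])² = 0.25/(log₁₀[6.92e-07 + 1.55e-05])² = 0.25/(-4.79)² = 0.0109.
Total minor-loss coefficient ΣK = 2·0.46 = 0.92.
ΔP = [f·L/D + ΣK]·(ρV²/2) = [0.0109·222/0.5079 + 0.92]·(801.4·6.713²/2) = [4.763 + 0.92]·1.806e+04 = 1.026e+05 Pa.
Head loss h_f = ΔP/(ρg) = 1.026e+05/(801.4·9.81) = 13.05 m.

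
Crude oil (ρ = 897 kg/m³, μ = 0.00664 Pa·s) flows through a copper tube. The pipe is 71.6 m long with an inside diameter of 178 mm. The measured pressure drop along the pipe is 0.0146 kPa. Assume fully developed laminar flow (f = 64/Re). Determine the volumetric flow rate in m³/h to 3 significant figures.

Q ≈ 2.72 m³/h

For laminar flow, f = 64/Re with Re = ρVD/μ, so Darcy-Weisbach reduces to ΔP = 32μLV/D². Solving for V: V = ΔP·D²/(32μL) = 14.6·(0.178)²/(32·0.00664·71.6) = 0.03041 m/s.
Check: Re = ρVD/μ = 897·0.03041·0.178/0.00664 = 731.1 < 2300, so the laminar assumption holds.
Q = V·A = 0.03041·(π/4·0.178²) = 0.0007566 m³/s = 2.72 m³/h.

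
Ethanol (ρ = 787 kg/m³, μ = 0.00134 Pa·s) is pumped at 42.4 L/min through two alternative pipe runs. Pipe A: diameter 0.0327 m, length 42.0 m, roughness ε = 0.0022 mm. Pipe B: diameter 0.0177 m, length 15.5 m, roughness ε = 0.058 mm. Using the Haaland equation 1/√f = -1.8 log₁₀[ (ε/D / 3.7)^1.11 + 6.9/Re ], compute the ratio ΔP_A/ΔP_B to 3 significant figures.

ΔP_A/ΔP_B ≈ 0.113

Pipe A: V = Q/A = 0.0007067/0.0008398 = 0.8415 m/s; Re = 1.616e+04; ε/D = 6.73e-05; Haaland → f = 0.02727; ΔP_A = f(L/D)(ρV²/2) = 9760 Pa.
Pipe B: V = Q/A = 0.0007067/0.0002461 = 2.872 m/s; Re = 2.986e+04; ε/D = 0.00328; Haaland → f = 0.03026; ΔP_B = f(L/D)(ρV²/2) = 8.599e+04 Pa.
ΔP_A/ΔP_B = 9760/8.599e+04 = 0.113.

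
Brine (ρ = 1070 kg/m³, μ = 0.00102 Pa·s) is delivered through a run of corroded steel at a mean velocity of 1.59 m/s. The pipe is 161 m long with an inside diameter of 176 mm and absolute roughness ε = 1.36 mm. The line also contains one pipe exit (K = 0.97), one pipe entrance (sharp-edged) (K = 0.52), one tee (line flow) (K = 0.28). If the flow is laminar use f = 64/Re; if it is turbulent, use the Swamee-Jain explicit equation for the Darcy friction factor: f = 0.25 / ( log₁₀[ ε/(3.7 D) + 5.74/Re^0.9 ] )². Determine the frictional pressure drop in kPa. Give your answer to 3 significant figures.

Reynolds number Re = ρVD/μ = 1070 · 1.59 · 0.176 / 0.00102 = 2.936e+05.
Re > 4000 → turbulent. Relative roughness ε/D = 0.00136/0.176 = 0.00773. Swamee-Jain: f = 0.25/(log₁₀[0.00773/3.7 + 5.74/2.936e+05^0.9])² = 0.25/(log₁₀[0.00209 + 6.89e-05])² = 0.25/(-2.666)² = 0.03517.
Total minor-loss coefficient ΣK = 1·0.97 + 1·0.52 + 1·0.28 = 1.77.
ΔP = [f·L/D + ΣK]·(ρV²/2) = [0.03517·161/0.176 + 1.77]·(1070·1.59²/2) = [32.17 + 1.77]·1353 = 4.591e+04 Pa.
ΔP = 4.591e+04 Pa = 45.9 kPa.

ΔP ≈ 45.9 kPa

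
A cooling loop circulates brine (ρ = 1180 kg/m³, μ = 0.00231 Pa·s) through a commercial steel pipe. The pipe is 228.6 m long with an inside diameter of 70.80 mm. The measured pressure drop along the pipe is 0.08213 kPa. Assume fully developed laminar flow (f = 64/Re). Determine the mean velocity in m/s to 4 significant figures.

For laminar flow, f = 64/Re with Re = ρVD/μ, so Darcy-Weisbach reduces to ΔP = 32μLV/D². Solving for V: V = ΔP·D²/(32μL) = 82.13·(0.0708)²/(32·0.00231·228.6) = 0.02436 m/s.
Check: Re = ρVD/μ = 1180·0.02436·0.0708/0.00231 = 881.1 < 2300, so the laminar assumption holds.

V ≈ 0.02436 m/s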